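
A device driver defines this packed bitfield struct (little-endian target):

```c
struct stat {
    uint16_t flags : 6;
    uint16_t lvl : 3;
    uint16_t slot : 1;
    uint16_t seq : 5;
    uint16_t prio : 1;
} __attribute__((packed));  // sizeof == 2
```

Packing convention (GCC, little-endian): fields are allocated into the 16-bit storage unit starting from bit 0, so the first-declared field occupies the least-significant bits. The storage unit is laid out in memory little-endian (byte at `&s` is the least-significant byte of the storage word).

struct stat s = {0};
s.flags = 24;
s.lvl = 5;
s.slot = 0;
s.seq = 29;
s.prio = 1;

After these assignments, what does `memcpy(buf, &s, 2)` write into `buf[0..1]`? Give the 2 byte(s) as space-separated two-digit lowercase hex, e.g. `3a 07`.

flags:6 = 24 → 0x18 << 0 → word 0x0018
lvl:3 = 5 → 0x5 << 6 → word 0x0158
slot:1 = 0 → 0x0 << 9 → word 0x0158
seq:5 = 29 → 0x1d << 10 → word 0x7558
prio:1 = 1 → 0x1 << 15 → word 0xf558
word = 0xf558 → little-endian bytes:
  [0]=0x58  [1]=0xf5

58 f5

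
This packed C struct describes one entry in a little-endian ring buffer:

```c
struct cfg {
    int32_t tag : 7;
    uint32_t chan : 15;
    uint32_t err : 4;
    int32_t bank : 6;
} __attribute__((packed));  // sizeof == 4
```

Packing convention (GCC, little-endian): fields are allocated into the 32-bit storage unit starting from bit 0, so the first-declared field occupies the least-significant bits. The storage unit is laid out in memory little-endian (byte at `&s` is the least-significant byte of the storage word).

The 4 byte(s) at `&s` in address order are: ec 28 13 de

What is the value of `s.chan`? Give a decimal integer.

[0]=0xec [1]=0x28 [2]=0x13 [3]=0xde (little-endian) → word 0xde1328ec
tag [0+:7] = (word>>0) & 0x7f = 108
chan [7+:15] = (word>>7) & 0x7fff = 9809  ←
err [22+:4] = (word>>22) & 0xf = 8
bank [26+:6] = (word>>26) & 0x3f = 55

9809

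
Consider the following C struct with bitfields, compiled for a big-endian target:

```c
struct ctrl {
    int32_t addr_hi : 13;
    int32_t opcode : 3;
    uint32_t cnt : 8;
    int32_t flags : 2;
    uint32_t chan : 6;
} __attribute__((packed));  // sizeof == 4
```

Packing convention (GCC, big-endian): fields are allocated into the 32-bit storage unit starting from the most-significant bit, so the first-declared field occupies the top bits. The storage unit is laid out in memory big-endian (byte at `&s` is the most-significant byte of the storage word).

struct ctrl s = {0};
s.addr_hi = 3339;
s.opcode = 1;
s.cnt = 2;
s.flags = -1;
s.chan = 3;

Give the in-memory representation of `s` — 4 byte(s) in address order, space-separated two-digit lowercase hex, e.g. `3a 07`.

addr_hi (13b) val=3339 bits=0xd0b at bit 19: 0x68580000
opcode (3b) val=1 bits=0x1 at bit 16: 0x68590000
cnt (8b) val=2 bits=0x2 at bit 8: 0x68590200
flags (2b) val=-1 bits=0x3 at bit 6: 0x685902c0
chan (6b) val=3 bits=0x3 at bit 0: 0x685902c3
word = 0x685902c3 → big-endian bytes:
  [0]=0x68  [1]=0x59  [2]=0x02  [3]=0xc3

68 59 02 c3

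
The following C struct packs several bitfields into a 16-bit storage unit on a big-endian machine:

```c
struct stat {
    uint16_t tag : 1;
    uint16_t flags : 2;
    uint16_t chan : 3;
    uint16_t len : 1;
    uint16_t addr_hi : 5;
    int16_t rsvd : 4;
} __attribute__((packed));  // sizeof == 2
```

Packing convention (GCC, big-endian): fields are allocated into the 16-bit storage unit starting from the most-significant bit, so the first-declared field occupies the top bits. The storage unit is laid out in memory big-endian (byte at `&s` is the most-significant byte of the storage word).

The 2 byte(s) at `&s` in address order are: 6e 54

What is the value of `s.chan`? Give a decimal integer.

[0]=0x6e [1]=0x54 (big-endian) → word 0x6e54
tag:1 @ bit 15 → (0x6e54>>15)&0x1 = 0x0
flags:2 @ bit 13 → (0x6e54>>13)&0x3 = 0x3
chan:3 @ bit 10 → (0x6e54>>10)&0x7 = 0x3  ←
len:1 @ bit 9 → (0x6e54>>9)&0x1 = 0x1
addr_hi:5 @ bit 4 → (0x6e54>>4)&0x1f = 0x5
rsvd:4 @ bit 0 → (0x6e54>>0)&0xf = 0x4

3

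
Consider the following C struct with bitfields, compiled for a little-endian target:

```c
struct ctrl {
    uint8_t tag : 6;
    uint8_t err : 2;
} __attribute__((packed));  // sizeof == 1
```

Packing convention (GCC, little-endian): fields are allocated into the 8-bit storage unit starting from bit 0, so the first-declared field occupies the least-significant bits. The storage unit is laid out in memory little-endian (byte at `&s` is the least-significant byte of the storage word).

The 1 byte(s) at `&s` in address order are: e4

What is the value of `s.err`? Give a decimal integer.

3

[0]=0xe4 (little-endian) → word 0xe4
tag [0+:6] = (word>>0) & 0x3f = 36
err [6+:2] = (word>>6) & 0x3 = 3  ←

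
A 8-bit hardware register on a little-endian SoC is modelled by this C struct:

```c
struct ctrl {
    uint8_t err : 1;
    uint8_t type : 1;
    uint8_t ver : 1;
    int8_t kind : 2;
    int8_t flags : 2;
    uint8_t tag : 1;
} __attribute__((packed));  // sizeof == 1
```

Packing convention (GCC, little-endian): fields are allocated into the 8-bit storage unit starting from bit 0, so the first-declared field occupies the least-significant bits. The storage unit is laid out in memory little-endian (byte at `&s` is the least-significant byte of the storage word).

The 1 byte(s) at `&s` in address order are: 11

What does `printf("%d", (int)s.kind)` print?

-2

[0]=0x11 (little-endian) → word 0x11
err:1 @ bit 0 → (0x11>>0)&0x1 = 0x1
type:1 @ bit 1 → (0x11>>1)&0x1 = 0x0
ver:1 @ bit 2 → (0x11>>2)&0x1 = 0x0
kind:2 @ bit 3 → (0x11>>3)&0x3 = 0x2  ←
flags:2 @ bit 5 → (0x11>>5)&0x3 = 0x0
tag:1 @ bit 7 → (0x11>>7)&0x1 = 0x0
kind signed 2b, MSB=1: 2 - 4 = -2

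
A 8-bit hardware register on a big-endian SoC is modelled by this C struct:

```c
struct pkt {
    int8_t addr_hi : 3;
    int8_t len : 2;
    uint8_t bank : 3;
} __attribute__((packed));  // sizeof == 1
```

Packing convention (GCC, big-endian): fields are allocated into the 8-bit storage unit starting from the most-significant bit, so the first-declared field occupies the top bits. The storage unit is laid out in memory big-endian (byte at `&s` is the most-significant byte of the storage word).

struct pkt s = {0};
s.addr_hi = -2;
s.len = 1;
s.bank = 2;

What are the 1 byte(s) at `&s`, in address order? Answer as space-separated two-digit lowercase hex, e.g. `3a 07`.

ca

addr_hi (3b) val=-2 bits=0x6 at bit 5: 0xc0
len (2b) val=1 bits=0x1 at bit 3: 0xc8
bank (3b) val=2 bits=0x2 at bit 0: 0xca
word = 0xca → big-endian bytes:
  [0]=0xca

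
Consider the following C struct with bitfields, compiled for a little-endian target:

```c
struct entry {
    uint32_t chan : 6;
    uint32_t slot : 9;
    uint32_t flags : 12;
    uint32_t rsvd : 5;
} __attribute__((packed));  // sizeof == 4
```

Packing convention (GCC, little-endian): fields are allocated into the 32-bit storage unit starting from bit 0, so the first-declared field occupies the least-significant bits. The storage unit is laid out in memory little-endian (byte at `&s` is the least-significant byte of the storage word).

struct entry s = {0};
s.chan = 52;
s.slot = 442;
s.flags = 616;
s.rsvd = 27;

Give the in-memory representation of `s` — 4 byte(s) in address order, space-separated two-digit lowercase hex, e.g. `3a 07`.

[0+:6] chan=52 & 0x3f = 0x34; word=0x00000034
[6+:9] slot=442 & 0x1ff = 0x1ba; word=0x00006eb4
[15+:12] flags=616 & 0xfff = 0x268; word=0x01346eb4
[27+:5] rsvd=27 & 0x1f = 0x1b; word=0xd9346eb4
word = 0xd9346eb4 → little-endian bytes:
  [0]=0xb4  [1]=0x6e  [2]=0x34  [3]=0xd9

b4 6e 34 d9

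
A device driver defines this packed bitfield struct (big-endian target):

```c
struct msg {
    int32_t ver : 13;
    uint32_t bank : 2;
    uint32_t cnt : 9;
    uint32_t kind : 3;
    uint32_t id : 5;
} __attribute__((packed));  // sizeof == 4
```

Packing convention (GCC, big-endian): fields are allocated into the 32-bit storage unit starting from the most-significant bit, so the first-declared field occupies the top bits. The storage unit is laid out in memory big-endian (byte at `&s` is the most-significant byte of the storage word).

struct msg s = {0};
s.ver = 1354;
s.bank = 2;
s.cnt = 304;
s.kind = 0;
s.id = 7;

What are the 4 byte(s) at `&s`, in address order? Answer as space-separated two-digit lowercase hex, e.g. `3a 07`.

2a 55 30 07

ver:13 = 1354 → 0x54a << 19 → word 0x2a500000
bank:2 = 2 → 0x2 << 17 → word 0x2a540000
cnt:9 = 304 → 0x130 << 8 → word 0x2a553000
kind:3 = 0 → 0x0 << 5 → word 0x2a553000
id:5 = 7 → 0x7 << 0 → word 0x2a553007
word = 0x2a553007 → big-endian bytes:
  [0]=0x2a  [1]=0x55  [2]=0x30  [3]=0x07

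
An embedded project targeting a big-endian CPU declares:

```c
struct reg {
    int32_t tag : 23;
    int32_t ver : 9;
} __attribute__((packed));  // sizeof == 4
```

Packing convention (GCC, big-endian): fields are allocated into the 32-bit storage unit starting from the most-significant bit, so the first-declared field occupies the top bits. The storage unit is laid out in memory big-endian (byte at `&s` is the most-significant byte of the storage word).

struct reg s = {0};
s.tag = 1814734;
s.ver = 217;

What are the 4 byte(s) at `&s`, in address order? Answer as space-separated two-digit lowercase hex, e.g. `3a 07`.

37 61 9c d9

[9+:23] tag=1814734 & 0x7fffff = 0x1bb0ce; word=0x37619c00
[0+:9] ver=217 & 0x1ff = 0xd9; word=0x37619cd9
word = 0x37619cd9 → big-endian bytes:
  [0]=0x37  [1]=0x61  [2]=0x9c  [3]=0xd9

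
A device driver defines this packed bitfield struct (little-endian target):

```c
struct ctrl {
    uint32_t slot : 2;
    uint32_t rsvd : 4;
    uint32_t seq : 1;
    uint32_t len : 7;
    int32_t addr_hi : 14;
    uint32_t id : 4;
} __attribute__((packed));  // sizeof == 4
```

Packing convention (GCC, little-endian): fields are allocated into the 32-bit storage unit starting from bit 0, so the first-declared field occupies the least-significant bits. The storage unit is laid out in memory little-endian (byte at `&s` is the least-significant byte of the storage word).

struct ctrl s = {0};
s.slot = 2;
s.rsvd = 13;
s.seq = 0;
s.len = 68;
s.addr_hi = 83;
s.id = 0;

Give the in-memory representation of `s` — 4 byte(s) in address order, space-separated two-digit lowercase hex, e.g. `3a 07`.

slot:2 = 2 → 0x2 << 0 → word 0x00000002
rsvd:4 = 13 → 0xd << 2 → word 0x00000036
seq:1 = 0 → 0x0 << 6 → word 0x00000036
len:7 = 68 → 0x44 << 7 → word 0x00002236
addr_hi:14 = 83 → 0x53 << 14 → word 0x0014e236
id:4 = 0 → 0x0 << 28 → word 0x0014e236
word = 0x0014e236 → little-endian bytes:
  [0]=0x36  [1]=0xe2  [2]=0x14  [3]=0x00

36 e2 14 00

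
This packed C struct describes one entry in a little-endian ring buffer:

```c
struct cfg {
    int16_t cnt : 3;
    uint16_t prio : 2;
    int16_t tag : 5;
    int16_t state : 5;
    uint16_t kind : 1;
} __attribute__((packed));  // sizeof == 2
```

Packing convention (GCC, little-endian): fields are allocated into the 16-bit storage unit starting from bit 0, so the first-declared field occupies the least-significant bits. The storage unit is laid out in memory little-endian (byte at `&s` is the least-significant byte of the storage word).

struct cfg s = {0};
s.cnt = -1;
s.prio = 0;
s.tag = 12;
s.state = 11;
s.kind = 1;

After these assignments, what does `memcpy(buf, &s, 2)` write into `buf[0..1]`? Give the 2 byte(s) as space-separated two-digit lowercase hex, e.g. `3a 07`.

87 ad

cnt (3b) val=-1 bits=0x7 at bit 0: 0x0007
prio (2b) val=0 bits=0x0 at bit 3: 0x0007
tag (5b) val=12 bits=0xc at bit 5: 0x0187
state (5b) val=11 bits=0xb at bit 10: 0x2d87
kind (1b) val=1 bits=0x1 at bit 15: 0xad87
word = 0xad87 → little-endian bytes:
  [0]=0x87  [1]=0xad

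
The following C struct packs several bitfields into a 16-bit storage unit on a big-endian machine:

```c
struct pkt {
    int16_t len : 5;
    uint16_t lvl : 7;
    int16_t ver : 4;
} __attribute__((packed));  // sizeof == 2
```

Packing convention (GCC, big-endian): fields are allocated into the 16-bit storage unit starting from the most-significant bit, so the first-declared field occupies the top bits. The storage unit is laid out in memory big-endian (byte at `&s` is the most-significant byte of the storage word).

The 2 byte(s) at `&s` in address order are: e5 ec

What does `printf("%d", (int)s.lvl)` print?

[0]=0xe5 [1]=0xec (big-endian) → word 0xe5ec
len:5 @ bit 11 → (0xe5ec>>11)&0x1f = 0x1c
lvl:7 @ bit 4 → (0xe5ec>>4)&0x7f = 0x5e  ←
ver:4 @ bit 0 → (0xe5ec>>0)&0xf = 0xc

94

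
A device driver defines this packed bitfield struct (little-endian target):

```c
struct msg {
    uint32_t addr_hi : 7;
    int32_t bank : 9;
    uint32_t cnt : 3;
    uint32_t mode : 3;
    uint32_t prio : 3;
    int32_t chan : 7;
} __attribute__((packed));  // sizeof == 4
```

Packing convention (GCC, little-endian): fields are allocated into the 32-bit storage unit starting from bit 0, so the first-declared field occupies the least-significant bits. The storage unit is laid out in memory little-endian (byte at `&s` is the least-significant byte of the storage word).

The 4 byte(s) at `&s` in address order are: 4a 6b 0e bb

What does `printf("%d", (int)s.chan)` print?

-35

[0]=0x4a [1]=0x6b [2]=0x0e [3]=0xbb (little-endian) → word 0xbb0e6b4a
addr_hi [0+:7] = (word>>0) & 0x7f = 74
bank [7+:9] = (word>>7) & 0x1ff = 214
cnt [16+:3] = (word>>16) & 0x7 = 6
mode [19+:3] = (word>>19) & 0x7 = 1
prio [22+:3] = (word>>22) & 0x7 = 4
chan [25+:7] = (word>>25) & 0x7f = 93  ←
chan signed 7b, MSB=1: 93 - 128 = -35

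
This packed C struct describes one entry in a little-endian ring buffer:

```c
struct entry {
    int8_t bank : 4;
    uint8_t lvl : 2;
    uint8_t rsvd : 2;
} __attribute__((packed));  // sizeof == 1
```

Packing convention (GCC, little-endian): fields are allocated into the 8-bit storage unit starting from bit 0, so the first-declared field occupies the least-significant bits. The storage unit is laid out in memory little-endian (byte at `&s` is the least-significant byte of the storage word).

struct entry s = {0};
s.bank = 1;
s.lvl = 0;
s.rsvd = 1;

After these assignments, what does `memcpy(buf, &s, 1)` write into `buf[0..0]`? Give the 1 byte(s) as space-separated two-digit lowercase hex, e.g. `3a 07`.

41

[0+:4] bank=1 & 0xf = 0x1; word=0x01
[4+:2] lvl=0 & 0x3 = 0x0; word=0x01
[6+:2] rsvd=1 & 0x3 = 0x1; word=0x41
word = 0x41 → little-endian bytes:
  [0]=0x41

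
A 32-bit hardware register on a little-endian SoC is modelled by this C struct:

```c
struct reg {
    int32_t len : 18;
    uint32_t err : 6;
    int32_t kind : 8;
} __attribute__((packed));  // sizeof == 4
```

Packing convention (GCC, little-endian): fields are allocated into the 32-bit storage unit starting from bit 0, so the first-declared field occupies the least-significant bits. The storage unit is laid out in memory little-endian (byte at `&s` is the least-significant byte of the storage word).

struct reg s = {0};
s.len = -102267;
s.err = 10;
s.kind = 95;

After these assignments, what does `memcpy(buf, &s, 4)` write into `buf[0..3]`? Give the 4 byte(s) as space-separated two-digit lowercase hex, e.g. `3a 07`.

len:18 = -102267 → 0x27085 << 0 → word 0x00027085
err:6 = 10 → 0xa << 18 → word 0x002a7085
kind:8 = 95 → 0x5f << 24 → word 0x5f2a7085
word = 0x5f2a7085 → little-endian bytes:
  [0]=0x85  [1]=0x70  [2]=0x2a  [3]=0x5f

85 70 2a 5f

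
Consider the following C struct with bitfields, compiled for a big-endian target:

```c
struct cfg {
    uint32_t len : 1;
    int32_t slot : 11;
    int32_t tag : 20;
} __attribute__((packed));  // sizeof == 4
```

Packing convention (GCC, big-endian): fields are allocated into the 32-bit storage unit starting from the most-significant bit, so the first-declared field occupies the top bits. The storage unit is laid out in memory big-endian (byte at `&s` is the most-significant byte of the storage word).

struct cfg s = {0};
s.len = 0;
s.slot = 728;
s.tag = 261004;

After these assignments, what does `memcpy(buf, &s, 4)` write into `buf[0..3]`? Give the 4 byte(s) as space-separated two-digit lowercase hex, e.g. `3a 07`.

len (1b) val=0 bits=0x0 at bit 31: 0x00000000
slot (11b) val=728 bits=0x2d8 at bit 20: 0x2d800000
tag (20b) val=261004 bits=0x3fb8c at bit 0: 0x2d83fb8c
word = 0x2d83fb8c → big-endian bytes:
  [0]=0x2d  [1]=0x83  [2]=0xfb  [3]=0x8c

2d 83 fb 8c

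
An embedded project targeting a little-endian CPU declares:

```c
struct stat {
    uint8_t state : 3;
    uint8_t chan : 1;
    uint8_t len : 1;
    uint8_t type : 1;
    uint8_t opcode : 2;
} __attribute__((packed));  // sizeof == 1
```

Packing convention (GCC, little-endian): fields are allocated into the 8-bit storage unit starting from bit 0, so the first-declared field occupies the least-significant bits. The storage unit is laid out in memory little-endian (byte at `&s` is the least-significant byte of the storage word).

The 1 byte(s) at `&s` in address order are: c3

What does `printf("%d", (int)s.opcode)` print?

[0]=0xc3 (little-endian) → word 0xc3
state:3 @ bit 0 → (0xc3>>0)&0x7 = 0x3
chan:1 @ bit 3 → (0xc3>>3)&0x1 = 0x0
len:1 @ bit 4 → (0xc3>>4)&0x1 = 0x0
type:1 @ bit 5 → (0xc3>>5)&0x1 = 0x0
opcode:2 @ bit 6 → (0xc3>>6)&0x3 = 0x3  ←

3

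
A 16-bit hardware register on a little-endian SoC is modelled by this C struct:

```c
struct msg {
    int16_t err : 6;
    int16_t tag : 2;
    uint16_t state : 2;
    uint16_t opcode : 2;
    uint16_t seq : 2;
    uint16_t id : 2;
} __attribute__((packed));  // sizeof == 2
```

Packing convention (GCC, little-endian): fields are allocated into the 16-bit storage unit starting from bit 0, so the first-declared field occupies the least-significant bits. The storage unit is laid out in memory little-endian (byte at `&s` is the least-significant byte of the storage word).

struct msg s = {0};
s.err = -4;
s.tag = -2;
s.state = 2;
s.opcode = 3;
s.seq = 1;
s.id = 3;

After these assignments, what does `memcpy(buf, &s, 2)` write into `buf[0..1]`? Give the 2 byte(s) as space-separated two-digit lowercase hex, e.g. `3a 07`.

bc de

[0+:6] err=-4 & 0x3f = 0x3c; word=0x003c
[6+:2] tag=-2 & 0x3 = 0x2; word=0x00bc
[8+:2] state=2 & 0x3 = 0x2; word=0x02bc
[10+:2] opcode=3 & 0x3 = 0x3; word=0x0ebc
[12+:2] seq=1 & 0x3 = 0x1; word=0x1ebc
[14+:2] id=3 & 0x3 = 0x3; word=0xdebc
word = 0xdebc → little-endian bytes:
  [0]=0xbc  [1]=0xde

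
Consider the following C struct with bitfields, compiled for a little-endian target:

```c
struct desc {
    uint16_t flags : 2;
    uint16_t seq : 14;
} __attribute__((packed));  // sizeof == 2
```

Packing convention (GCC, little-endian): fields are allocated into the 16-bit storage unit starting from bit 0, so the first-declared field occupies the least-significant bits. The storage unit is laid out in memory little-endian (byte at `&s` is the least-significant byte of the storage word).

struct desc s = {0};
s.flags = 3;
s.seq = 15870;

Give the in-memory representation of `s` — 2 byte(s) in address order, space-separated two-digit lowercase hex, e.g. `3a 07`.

flags:2 = 3 → 0x3 << 0 → word 0x0003
seq:14 = 15870 → 0x3dfe << 2 → word 0xf7fb
word = 0xf7fb → little-endian bytes:
  [0]=0xfb  [1]=0xf7

fb f7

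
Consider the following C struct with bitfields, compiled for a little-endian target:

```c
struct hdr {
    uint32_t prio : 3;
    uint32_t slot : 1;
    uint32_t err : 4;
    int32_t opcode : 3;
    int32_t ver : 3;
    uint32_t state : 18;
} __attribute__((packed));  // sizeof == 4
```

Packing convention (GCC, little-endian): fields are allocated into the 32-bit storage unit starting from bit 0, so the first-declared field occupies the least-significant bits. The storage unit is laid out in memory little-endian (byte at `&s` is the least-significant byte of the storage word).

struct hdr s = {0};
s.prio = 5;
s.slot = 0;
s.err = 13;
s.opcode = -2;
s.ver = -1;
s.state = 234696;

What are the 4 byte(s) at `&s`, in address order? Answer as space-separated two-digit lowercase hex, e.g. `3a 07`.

prio:3 = 5 → 0x5 << 0 → word 0x00000005
slot:1 = 0 → 0x0 << 3 → word 0x00000005
err:4 = 13 → 0xd << 4 → word 0x000000d5
opcode:3 = -2 → 0x6 << 8 → word 0x000006d5
ver:3 = -1 → 0x7 << 11 → word 0x00003ed5
state:18 = 234696 → 0x394c8 << 14 → word 0xe5323ed5
word = 0xe5323ed5 → little-endian bytes:
  [0]=0xd5  [1]=0x3e  [2]=0x32  [3]=0xe5

d5 3e 32 e5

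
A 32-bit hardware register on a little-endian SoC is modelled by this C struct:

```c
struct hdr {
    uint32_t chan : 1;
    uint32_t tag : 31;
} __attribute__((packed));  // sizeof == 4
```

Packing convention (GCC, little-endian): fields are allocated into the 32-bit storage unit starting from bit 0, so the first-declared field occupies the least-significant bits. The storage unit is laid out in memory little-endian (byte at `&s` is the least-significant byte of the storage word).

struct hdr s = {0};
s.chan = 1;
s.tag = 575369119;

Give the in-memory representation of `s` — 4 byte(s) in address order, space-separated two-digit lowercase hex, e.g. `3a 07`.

chan:1 = 1 → 0x1 << 0 → word 0x00000001
tag:31 = 575369119 → 0x224b6f9f << 1 → word 0x4496df3f
word = 0x4496df3f → little-endian bytes:
  [0]=0x3f  [1]=0xdf  [2]=0x96  [3]=0x44

3f df 96 44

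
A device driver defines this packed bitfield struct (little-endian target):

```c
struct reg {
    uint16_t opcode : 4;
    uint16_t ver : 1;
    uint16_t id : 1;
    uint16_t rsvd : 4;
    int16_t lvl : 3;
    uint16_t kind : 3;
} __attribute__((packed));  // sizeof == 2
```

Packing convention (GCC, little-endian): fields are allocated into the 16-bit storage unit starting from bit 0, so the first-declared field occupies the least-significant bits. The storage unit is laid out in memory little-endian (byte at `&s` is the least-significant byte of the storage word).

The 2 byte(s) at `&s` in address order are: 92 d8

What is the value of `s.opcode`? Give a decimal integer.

[0]=0x92 [1]=0xd8 (little-endian) → word 0xd892
opcode [0+:4] = (word>>0) & 0xf = 2  ←
ver [4+:1] = (word>>4) & 0x1 = 1
id [5+:1] = (word>>5) & 0x1 = 0
rsvd [6+:4] = (word>>6) & 0xf = 2
lvl [10+:3] = (word>>10) & 0x7 = 6
kind [13+:3] = (word>>13) & 0x7 = 6

2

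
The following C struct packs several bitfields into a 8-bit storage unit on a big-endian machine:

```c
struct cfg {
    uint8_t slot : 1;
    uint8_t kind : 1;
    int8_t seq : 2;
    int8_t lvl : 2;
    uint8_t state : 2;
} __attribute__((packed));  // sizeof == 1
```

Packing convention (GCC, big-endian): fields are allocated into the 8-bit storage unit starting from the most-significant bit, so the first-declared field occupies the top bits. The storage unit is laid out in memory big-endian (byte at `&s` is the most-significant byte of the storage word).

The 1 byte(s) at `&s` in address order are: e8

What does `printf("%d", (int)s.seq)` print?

[0]=0xe8 (big-endian) → word 0xe8
slot [7+:1] = (word>>7) & 0x1 = 1
kind [6+:1] = (word>>6) & 0x1 = 1
seq [4+:2] = (word>>4) & 0x3 = 2  ←
lvl [2+:2] = (word>>2) & 0x3 = 2
state [0+:2] = (word>>0) & 0x3 = 0
seq signed 2b, MSB=1: 2 - 4 = -2

-2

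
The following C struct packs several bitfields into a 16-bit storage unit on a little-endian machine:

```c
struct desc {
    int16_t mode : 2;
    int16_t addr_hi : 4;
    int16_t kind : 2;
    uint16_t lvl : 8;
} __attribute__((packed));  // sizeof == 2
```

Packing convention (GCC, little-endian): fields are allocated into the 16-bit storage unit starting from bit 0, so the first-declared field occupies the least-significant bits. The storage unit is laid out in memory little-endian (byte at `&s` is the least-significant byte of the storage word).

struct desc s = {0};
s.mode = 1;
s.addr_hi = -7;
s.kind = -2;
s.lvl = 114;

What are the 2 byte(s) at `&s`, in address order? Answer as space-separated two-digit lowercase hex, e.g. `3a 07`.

mode (2b) val=1 bits=0x1 at bit 0: 0x0001
addr_hi (4b) val=-7 bits=0x9 at bit 2: 0x0025
kind (2b) val=-2 bits=0x2 at bit 6: 0x00a5
lvl (8b) val=114 bits=0x72 at bit 8: 0x72a5
word = 0x72a5 → little-endian bytes:
  [0]=0xa5  [1]=0x72

a5 72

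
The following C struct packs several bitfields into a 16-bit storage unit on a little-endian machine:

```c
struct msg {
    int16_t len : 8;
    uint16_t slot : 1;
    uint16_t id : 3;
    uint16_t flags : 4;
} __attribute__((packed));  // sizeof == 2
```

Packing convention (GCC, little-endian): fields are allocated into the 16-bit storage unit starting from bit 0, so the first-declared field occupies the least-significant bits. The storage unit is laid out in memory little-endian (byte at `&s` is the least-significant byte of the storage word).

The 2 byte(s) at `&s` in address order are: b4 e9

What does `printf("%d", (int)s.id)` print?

[0]=0xb4 [1]=0xe9 (little-endian) → word 0xe9b4
len [0+:8] = (word>>0) & 0xff = 180
slot [8+:1] = (word>>8) & 0x1 = 1
id [9+:3] = (word>>9) & 0x7 = 4  ←
flags [12+:4] = (word>>12) & 0xf = 14

4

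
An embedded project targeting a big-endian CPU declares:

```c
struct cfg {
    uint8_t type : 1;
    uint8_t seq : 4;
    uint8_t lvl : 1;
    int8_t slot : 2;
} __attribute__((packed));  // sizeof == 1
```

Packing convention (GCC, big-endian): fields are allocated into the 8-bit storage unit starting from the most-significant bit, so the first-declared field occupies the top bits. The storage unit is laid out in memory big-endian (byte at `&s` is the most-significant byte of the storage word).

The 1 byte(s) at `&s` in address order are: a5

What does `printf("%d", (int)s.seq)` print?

[0]=0xa5 (big-endian) → word 0xa5
type:1 @ bit 7 → (0xa5>>7)&0x1 = 0x1
seq:4 @ bit 3 → (0xa5>>3)&0xf = 0x4  ←
lvl:1 @ bit 2 → (0xa5>>2)&0x1 = 0x1
slot:2 @ bit 0 → (0xa5>>0)&0x3 = 0x1

4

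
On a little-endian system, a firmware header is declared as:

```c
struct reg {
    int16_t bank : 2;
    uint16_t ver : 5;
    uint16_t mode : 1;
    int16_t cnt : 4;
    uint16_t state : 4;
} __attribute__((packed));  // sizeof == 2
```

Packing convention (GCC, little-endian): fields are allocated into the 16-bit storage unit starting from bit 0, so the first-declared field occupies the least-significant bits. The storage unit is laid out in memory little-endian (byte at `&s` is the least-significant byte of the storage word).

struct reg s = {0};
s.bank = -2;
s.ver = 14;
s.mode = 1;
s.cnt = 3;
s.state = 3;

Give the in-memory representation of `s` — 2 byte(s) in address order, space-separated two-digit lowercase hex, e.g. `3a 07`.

bank:2 = -2 → 0x2 << 0 → word 0x0002
ver:5 = 14 → 0xe << 2 → word 0x003a
mode:1 = 1 → 0x1 << 7 → word 0x00ba
cnt:4 = 3 → 0x3 << 8 → word 0x03ba
state:4 = 3 → 0x3 << 12 → word 0x33ba
word = 0x33ba → little-endian bytes:
  [0]=0xba  [1]=0x33

ba 33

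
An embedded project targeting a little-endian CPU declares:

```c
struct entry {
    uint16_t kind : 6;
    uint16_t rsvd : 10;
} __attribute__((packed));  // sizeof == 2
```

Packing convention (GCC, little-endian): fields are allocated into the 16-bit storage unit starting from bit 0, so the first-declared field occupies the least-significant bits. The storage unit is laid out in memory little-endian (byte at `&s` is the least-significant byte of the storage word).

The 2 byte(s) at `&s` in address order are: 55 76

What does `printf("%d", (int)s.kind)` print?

[0]=0x55 [1]=0x76 (little-endian) → word 0x7655
kind:6 @ bit 0 → (0x7655>>0)&0x3f = 0x15  ←
rsvd:10 @ bit 6 → (0x7655>>6)&0x3ff = 0x1d9

21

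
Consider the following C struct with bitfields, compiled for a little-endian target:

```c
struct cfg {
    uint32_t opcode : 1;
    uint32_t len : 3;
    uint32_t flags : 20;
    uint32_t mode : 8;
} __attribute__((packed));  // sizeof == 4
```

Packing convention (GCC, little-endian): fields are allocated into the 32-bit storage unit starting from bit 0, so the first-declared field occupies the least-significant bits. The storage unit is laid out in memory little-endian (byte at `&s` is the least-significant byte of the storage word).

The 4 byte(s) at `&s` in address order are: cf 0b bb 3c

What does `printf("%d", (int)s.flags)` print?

766140

[0]=0xcf [1]=0x0b [2]=0xbb [3]=0x3c (little-endian) → word 0x3cbb0bcf
opcode:1 @ bit 0 → (0x3cbb0bcf>>0)&0x1 = 0x1
len:3 @ bit 1 → (0x3cbb0bcf>>1)&0x7 = 0x7
flags:20 @ bit 4 → (0x3cbb0bcf>>4)&0xfffff = 0xbb0bc  ←
mode:8 @ bit 24 → (0x3cbb0bcf>>24)&0xff = 0x3c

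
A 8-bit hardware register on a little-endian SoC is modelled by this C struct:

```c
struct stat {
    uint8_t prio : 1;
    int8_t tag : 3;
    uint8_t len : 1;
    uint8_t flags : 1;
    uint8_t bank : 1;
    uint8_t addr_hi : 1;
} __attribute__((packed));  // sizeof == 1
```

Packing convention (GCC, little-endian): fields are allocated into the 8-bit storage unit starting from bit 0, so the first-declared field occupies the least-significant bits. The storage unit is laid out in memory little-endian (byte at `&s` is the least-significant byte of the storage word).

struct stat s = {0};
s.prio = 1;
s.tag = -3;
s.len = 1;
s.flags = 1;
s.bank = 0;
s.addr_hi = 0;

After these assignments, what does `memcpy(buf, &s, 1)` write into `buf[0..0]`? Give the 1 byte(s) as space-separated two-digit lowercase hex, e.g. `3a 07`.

[0+:1] prio=1 & 0x1 = 0x1; word=0x01
[1+:3] tag=-3 & 0x7 = 0x5; word=0x0b
[4+:1] len=1 & 0x1 = 0x1; word=0x1b
[5+:1] flags=1 & 0x1 = 0x1; word=0x3b
[6+:1] bank=0 & 0x1 = 0x0; word=0x3b
[7+:1] addr_hi=0 & 0x1 = 0x0; word=0x3b
word = 0x3b → little-endian bytes:
  [0]=0x3b

3b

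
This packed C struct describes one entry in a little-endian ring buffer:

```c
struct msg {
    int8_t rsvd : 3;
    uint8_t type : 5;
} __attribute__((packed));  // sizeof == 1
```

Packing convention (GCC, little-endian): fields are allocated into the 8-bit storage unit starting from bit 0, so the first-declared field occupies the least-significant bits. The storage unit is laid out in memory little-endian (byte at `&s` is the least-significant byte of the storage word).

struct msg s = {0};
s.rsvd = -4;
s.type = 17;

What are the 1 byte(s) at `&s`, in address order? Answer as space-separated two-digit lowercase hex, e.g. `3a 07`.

8c

rsvd (3b) val=-4 bits=0x4 at bit 0: 0x04
type (5b) val=17 bits=0x11 at bit 3: 0x8c
word = 0x8c → little-endian bytes:
  [0]=0x8c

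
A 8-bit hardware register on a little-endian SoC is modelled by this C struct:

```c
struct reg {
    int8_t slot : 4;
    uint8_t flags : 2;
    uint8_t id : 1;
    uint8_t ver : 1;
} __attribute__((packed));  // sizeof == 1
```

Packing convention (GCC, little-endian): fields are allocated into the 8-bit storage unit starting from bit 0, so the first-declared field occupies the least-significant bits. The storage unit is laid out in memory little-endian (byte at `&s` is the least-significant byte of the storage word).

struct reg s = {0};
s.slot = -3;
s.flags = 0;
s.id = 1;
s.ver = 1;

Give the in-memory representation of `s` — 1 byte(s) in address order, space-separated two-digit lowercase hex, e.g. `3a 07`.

slot (4b) val=-3 bits=0xd at bit 0: 0x0d
flags (2b) val=0 bits=0x0 at bit 4: 0x0d
id (1b) val=1 bits=0x1 at bit 6: 0x4d
ver (1b) val=1 bits=0x1 at bit 7: 0xcd
word = 0xcd → little-endian bytes:
  [0]=0xcd

cd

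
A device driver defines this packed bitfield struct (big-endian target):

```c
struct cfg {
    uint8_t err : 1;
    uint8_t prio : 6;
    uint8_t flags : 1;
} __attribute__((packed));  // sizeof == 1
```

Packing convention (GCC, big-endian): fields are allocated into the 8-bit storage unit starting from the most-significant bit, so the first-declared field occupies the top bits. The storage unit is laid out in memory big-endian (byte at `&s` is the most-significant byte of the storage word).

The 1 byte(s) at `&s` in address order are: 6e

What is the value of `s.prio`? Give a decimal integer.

55

[0]=0x6e (big-endian) → word 0x6e
err:1 @ bit 7 → (0x6e>>7)&0x1 = 0x0
prio:6 @ bit 1 → (0x6e>>1)&0x3f = 0x37  ←
flags:1 @ bit 0 → (0x6e>>0)&0x1 = 0x0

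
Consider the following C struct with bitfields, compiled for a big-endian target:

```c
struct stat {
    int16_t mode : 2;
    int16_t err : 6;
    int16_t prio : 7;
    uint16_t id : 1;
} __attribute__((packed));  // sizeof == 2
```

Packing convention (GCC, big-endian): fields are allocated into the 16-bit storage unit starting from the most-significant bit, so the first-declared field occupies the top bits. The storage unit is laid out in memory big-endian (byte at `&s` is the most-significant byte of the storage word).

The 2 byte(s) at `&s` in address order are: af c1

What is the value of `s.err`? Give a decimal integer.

-17

[0]=0xaf [1]=0xc1 (big-endian) → word 0xafc1
mode:2 @ bit 14 → (0xafc1>>14)&0x3 = 0x2
err:6 @ bit 8 → (0xafc1>>8)&0x3f = 0x2f  ←
prio:7 @ bit 1 → (0xafc1>>1)&0x7f = 0x60
id:1 @ bit 0 → (0xafc1>>0)&0x1 = 0x1
err signed 6b, MSB=1: 47 - 64 = -17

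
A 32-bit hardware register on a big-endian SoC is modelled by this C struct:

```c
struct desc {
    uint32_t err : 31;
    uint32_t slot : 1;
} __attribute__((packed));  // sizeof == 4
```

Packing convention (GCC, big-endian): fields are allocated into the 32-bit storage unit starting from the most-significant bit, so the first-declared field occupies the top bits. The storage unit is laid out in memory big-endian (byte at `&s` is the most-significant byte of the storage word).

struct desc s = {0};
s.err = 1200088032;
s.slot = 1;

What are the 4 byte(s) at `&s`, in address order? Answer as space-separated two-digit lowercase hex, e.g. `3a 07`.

err:31 = 1200088032 → 0x4787e3e0 << 1 → word 0x8f0fc7c0
slot:1 = 1 → 0x1 << 0 → word 0x8f0fc7c1
word = 0x8f0fc7c1 → big-endian bytes:
  [0]=0x8f  [1]=0x0f  [2]=0xc7  [3]=0xc1

8f 0f c7 c1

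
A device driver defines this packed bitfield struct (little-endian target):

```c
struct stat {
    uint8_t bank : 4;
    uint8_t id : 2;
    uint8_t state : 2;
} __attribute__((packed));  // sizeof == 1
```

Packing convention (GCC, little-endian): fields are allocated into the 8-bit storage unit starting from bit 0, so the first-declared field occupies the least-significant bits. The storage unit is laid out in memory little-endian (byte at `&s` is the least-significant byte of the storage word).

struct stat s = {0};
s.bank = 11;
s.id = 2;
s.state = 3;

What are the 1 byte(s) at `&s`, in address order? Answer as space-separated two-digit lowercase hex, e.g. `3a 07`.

eb

bank:4 = 11 → 0xb << 0 → word 0x0b
id:2 = 2 → 0x2 << 4 → word 0x2b
state:2 = 3 → 0x3 << 6 → word 0xeb
word = 0xeb → little-endian bytes:
  [0]=0xeb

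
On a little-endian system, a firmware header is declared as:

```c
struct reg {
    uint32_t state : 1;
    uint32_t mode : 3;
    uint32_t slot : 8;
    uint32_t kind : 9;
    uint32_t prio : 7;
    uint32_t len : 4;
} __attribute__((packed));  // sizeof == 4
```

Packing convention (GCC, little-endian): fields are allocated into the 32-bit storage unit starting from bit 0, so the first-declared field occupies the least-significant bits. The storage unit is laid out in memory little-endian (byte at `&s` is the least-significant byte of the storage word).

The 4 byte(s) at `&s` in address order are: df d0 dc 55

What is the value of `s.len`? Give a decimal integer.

5

[0]=0xdf [1]=0xd0 [2]=0xdc [3]=0x55 (little-endian) → word 0x55dcd0df
state [0+:1] = (word>>0) & 0x1 = 1
mode [1+:3] = (word>>1) & 0x7 = 7
slot [4+:8] = (word>>4) & 0xff = 13
kind [12+:9] = (word>>12) & 0x1ff = 461
prio [21+:7] = (word>>21) & 0x7f = 46
len [28+:4] = (word>>28) & 0xf = 5  ←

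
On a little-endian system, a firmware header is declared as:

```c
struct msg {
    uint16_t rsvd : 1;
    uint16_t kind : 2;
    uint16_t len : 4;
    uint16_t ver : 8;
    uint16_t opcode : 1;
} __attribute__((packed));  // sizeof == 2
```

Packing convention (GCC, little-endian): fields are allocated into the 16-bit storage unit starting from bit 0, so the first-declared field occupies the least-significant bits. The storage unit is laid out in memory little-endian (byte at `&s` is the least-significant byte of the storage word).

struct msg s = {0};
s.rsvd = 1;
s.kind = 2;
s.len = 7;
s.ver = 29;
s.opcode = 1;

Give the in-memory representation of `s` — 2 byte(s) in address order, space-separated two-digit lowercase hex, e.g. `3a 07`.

[0+:1] rsvd=1 & 0x1 = 0x1; word=0x0001
[1+:2] kind=2 & 0x3 = 0x2; word=0x0005
[3+:4] len=7 & 0xf = 0x7; word=0x003d
[7+:8] ver=29 & 0xff = 0x1d; word=0x0ebd
[15+:1] opcode=1 & 0x1 = 0x1; word=0x8ebd
word = 0x8ebd → little-endian bytes:
  [0]=0xbd  [1]=0x8e

bd 8e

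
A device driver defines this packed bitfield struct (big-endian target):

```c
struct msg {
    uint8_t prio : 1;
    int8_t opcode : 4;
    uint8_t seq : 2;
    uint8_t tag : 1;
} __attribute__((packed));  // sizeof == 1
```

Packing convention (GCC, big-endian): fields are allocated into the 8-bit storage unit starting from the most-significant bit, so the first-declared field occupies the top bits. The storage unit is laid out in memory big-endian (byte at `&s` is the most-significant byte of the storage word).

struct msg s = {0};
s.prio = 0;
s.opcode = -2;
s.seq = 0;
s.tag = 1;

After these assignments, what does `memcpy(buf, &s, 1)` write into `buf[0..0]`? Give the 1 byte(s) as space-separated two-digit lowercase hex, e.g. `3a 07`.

prio:1 = 0 → 0x0 << 7 → word 0x00
opcode:4 = -2 → 0xe << 3 → word 0x70
seq:2 = 0 → 0x0 << 1 → word 0x70
tag:1 = 1 → 0x1 << 0 → word 0x71
word = 0x71 → big-endian bytes:
  [0]=0x71

71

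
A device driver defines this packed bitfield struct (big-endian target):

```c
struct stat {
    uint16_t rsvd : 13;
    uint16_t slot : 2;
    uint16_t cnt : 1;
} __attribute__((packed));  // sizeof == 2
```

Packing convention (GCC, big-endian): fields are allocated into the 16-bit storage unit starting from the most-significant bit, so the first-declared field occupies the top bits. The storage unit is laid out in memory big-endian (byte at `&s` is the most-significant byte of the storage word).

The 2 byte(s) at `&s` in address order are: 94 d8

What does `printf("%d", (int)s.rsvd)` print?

[0]=0x94 [1]=0xd8 (big-endian) → word 0x94d8
rsvd:13 @ bit 3 → (0x94d8>>3)&0x1fff = 0x129b  ←
slot:2 @ bit 1 → (0x94d8>>1)&0x3 = 0x0
cnt:1 @ bit 0 → (0x94d8>>0)&0x1 = 0x0

4763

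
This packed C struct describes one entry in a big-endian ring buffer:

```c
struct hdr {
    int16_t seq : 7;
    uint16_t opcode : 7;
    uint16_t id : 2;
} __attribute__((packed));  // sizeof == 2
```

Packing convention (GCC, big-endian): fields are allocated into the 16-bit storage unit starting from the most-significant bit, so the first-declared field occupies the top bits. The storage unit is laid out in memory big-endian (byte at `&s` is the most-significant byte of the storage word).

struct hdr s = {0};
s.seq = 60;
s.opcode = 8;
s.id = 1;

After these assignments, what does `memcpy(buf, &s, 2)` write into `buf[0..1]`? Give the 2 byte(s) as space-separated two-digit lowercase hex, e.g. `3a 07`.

seq (7b) val=60 bits=0x3c at bit 9: 0x7800
opcode (7b) val=8 bits=0x8 at bit 2: 0x7820
id (2b) val=1 bits=0x1 at bit 0: 0x7821
word = 0x7821 → big-endian bytes:
  [0]=0x78  [1]=0x21

78 21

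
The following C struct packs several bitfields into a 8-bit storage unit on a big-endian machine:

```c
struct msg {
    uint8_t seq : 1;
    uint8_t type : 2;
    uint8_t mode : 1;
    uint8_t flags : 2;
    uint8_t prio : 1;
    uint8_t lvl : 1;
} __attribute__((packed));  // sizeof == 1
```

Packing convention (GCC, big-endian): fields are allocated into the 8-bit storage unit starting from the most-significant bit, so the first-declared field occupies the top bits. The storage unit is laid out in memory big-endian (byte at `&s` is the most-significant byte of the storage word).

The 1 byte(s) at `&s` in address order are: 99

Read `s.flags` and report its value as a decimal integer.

2

[0]=0x99 (big-endian) → word 0x99
seq [7+:1] = (word>>7) & 0x1 = 1
type [5+:2] = (word>>5) & 0x3 = 0
mode [4+:1] = (word>>4) & 0x1 = 1
flags [2+:2] = (word>>2) & 0x3 = 2  ←
prio [1+:1] = (word>>1) & 0x1 = 0
lvl [0+:1] = (word>>0) & 0x1 = 1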